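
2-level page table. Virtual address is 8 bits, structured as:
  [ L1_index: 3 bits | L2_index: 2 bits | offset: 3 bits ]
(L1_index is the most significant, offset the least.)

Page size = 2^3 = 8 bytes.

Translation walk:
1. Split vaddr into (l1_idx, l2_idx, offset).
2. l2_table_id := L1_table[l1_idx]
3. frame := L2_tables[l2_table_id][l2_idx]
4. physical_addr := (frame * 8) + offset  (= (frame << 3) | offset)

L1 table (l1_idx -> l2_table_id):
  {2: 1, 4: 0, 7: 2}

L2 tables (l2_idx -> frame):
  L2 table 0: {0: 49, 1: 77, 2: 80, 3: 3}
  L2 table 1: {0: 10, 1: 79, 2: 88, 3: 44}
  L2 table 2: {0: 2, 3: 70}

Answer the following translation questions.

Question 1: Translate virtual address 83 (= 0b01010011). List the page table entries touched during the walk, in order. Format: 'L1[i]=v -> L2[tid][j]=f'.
vaddr = 83 = 0b01010011
Split: l1_idx=2, l2_idx=2, offset=3

Answer: L1[2]=1 -> L2[1][2]=88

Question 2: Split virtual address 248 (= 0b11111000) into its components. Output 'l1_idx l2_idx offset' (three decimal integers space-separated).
Answer: 7 3 0

Derivation:
vaddr = 248 = 0b11111000
  top 3 bits -> l1_idx = 7
  next 2 bits -> l2_idx = 3
  bottom 3 bits -> offset = 0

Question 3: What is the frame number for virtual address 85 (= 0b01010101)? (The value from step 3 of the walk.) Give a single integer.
Answer: 88

Derivation:
vaddr = 85: l1_idx=2, l2_idx=2
L1[2] = 1; L2[1][2] = 88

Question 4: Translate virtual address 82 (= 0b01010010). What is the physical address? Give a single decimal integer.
Answer: 706

Derivation:
vaddr = 82 = 0b01010010
Split: l1_idx=2, l2_idx=2, offset=2
L1[2] = 1
L2[1][2] = 88
paddr = 88 * 8 + 2 = 706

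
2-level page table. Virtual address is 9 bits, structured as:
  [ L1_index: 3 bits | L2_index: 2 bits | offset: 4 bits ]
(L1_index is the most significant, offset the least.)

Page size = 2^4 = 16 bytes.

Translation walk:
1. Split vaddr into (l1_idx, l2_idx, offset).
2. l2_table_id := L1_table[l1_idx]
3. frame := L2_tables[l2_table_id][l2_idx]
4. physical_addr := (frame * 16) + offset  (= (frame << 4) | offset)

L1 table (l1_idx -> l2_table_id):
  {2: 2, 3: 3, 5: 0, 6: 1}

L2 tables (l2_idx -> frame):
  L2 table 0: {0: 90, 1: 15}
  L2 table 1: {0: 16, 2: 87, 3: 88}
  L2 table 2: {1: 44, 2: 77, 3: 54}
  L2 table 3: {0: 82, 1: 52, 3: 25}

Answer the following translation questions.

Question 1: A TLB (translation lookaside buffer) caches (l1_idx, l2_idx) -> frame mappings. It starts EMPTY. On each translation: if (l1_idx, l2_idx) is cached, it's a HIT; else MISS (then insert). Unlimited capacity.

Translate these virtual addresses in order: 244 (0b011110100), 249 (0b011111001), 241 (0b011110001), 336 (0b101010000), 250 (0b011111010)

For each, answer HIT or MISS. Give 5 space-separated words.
Answer: MISS HIT HIT MISS HIT

Derivation:
vaddr=244: (3,3) not in TLB -> MISS, insert
vaddr=249: (3,3) in TLB -> HIT
vaddr=241: (3,3) in TLB -> HIT
vaddr=336: (5,1) not in TLB -> MISS, insert
vaddr=250: (3,3) in TLB -> HIT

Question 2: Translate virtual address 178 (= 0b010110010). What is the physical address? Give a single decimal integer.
vaddr = 178 = 0b010110010
Split: l1_idx=2, l2_idx=3, offset=2
L1[2] = 2
L2[2][3] = 54
paddr = 54 * 16 + 2 = 866

Answer: 866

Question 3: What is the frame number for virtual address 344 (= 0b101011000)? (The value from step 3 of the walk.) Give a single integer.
Answer: 15

Derivation:
vaddr = 344: l1_idx=5, l2_idx=1
L1[5] = 0; L2[0][1] = 15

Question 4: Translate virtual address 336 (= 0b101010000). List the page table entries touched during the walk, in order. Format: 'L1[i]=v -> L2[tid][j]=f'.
vaddr = 336 = 0b101010000
Split: l1_idx=5, l2_idx=1, offset=0

Answer: L1[5]=0 -> L2[0][1]=15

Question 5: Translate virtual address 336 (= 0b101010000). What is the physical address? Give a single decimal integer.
Answer: 240

Derivation:
vaddr = 336 = 0b101010000
Split: l1_idx=5, l2_idx=1, offset=0
L1[5] = 0
L2[0][1] = 15
paddr = 15 * 16 + 0 = 240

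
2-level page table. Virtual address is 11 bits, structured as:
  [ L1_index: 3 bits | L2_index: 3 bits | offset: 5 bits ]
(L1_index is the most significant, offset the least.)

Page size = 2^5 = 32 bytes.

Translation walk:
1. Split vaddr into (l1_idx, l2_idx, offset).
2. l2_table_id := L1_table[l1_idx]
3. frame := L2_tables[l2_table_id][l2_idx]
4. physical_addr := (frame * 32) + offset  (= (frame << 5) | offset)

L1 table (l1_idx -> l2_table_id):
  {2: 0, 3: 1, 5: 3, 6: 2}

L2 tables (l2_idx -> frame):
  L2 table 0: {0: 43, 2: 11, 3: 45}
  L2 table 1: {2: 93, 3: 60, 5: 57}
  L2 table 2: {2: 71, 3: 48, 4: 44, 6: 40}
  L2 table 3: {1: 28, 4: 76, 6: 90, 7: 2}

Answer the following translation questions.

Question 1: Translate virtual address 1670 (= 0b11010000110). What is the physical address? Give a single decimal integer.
Answer: 1414

Derivation:
vaddr = 1670 = 0b11010000110
Split: l1_idx=6, l2_idx=4, offset=6
L1[6] = 2
L2[2][4] = 44
paddr = 44 * 32 + 6 = 1414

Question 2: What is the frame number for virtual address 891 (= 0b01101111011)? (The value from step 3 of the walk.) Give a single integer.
vaddr = 891: l1_idx=3, l2_idx=3
L1[3] = 1; L2[1][3] = 60

Answer: 60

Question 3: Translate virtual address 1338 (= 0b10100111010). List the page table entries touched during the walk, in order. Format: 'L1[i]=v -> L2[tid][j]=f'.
Answer: L1[5]=3 -> L2[3][1]=28

Derivation:
vaddr = 1338 = 0b10100111010
Split: l1_idx=5, l2_idx=1, offset=26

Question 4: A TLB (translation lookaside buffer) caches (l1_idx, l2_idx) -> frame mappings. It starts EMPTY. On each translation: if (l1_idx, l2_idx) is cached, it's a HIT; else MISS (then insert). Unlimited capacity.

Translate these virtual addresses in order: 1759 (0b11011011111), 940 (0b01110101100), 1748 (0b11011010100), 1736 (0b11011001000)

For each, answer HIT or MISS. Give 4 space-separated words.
vaddr=1759: (6,6) not in TLB -> MISS, insert
vaddr=940: (3,5) not in TLB -> MISS, insert
vaddr=1748: (6,6) in TLB -> HIT
vaddr=1736: (6,6) in TLB -> HIT

Answer: MISS MISS HIT HIT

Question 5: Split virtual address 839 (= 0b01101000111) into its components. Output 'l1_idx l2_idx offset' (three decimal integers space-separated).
vaddr = 839 = 0b01101000111
  top 3 bits -> l1_idx = 3
  next 3 bits -> l2_idx = 2
  bottom 5 bits -> offset = 7

Answer: 3 2 7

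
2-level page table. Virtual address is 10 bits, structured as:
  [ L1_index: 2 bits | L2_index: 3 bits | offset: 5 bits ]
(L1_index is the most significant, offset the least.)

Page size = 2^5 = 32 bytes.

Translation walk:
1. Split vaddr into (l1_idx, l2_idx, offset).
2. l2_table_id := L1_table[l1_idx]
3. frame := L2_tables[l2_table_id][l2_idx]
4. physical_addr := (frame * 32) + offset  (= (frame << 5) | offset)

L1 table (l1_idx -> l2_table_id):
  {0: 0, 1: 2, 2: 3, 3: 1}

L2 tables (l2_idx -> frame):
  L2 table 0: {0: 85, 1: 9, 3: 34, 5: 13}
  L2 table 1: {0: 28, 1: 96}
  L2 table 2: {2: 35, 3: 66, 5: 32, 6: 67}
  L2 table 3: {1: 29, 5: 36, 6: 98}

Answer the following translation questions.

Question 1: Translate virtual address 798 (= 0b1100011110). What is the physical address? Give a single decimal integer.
vaddr = 798 = 0b1100011110
Split: l1_idx=3, l2_idx=0, offset=30
L1[3] = 1
L2[1][0] = 28
paddr = 28 * 32 + 30 = 926

Answer: 926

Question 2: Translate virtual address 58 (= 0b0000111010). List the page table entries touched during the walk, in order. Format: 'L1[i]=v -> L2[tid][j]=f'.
vaddr = 58 = 0b0000111010
Split: l1_idx=0, l2_idx=1, offset=26

Answer: L1[0]=0 -> L2[0][1]=9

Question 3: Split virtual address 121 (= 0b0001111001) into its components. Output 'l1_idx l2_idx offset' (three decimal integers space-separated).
vaddr = 121 = 0b0001111001
  top 2 bits -> l1_idx = 0
  next 3 bits -> l2_idx = 3
  bottom 5 bits -> offset = 25

Answer: 0 3 25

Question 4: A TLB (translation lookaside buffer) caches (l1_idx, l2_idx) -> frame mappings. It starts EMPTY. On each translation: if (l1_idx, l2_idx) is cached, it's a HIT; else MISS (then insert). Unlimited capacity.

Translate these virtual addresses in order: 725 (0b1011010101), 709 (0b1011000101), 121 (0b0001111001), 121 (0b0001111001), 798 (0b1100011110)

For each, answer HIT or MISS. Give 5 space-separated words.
Answer: MISS HIT MISS HIT MISS

Derivation:
vaddr=725: (2,6) not in TLB -> MISS, insert
vaddr=709: (2,6) in TLB -> HIT
vaddr=121: (0,3) not in TLB -> MISS, insert
vaddr=121: (0,3) in TLB -> HIT
vaddr=798: (3,0) not in TLB -> MISS, insert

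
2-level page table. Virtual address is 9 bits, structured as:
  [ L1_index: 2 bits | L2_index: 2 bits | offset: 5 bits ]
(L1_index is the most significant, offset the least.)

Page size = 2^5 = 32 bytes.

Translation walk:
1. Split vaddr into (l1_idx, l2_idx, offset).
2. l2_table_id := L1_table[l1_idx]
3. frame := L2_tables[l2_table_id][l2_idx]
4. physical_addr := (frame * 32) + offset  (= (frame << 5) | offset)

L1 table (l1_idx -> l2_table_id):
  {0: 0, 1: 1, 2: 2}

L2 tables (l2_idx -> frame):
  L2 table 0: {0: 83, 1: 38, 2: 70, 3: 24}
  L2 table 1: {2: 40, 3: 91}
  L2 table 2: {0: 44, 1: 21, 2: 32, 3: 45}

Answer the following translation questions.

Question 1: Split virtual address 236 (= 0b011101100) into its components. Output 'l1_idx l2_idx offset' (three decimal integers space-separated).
Answer: 1 3 12

Derivation:
vaddr = 236 = 0b011101100
  top 2 bits -> l1_idx = 1
  next 2 bits -> l2_idx = 3
  bottom 5 bits -> offset = 12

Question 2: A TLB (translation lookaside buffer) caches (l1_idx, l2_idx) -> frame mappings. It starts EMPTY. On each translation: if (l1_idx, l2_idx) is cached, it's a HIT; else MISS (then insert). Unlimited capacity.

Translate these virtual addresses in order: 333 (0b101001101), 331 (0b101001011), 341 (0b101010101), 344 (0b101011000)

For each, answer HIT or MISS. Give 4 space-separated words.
Answer: MISS HIT HIT HIT

Derivation:
vaddr=333: (2,2) not in TLB -> MISS, insert
vaddr=331: (2,2) in TLB -> HIT
vaddr=341: (2,2) in TLB -> HIT
vaddr=344: (2,2) in TLB -> HIT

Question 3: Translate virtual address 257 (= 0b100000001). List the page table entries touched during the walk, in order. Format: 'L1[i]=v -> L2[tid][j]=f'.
vaddr = 257 = 0b100000001
Split: l1_idx=2, l2_idx=0, offset=1

Answer: L1[2]=2 -> L2[2][0]=44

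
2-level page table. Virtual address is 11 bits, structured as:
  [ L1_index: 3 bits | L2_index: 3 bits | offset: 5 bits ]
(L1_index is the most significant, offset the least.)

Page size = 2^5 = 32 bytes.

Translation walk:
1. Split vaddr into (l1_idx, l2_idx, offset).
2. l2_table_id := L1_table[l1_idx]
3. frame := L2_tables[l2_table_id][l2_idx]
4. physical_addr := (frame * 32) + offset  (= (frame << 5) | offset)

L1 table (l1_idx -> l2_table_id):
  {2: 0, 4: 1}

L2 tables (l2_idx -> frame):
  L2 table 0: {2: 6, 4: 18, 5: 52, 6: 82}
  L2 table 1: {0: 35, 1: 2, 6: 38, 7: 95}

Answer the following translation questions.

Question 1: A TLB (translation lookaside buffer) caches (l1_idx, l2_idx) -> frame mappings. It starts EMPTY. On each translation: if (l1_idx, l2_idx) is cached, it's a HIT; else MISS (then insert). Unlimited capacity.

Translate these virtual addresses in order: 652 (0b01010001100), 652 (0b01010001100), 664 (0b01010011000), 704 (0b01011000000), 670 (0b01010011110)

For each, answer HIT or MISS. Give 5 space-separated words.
Answer: MISS HIT HIT MISS HIT

Derivation:
vaddr=652: (2,4) not in TLB -> MISS, insert
vaddr=652: (2,4) in TLB -> HIT
vaddr=664: (2,4) in TLB -> HIT
vaddr=704: (2,6) not in TLB -> MISS, insert
vaddr=670: (2,4) in TLB -> HIT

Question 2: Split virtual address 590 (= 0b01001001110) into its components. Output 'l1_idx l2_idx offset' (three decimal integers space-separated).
Answer: 2 2 14

Derivation:
vaddr = 590 = 0b01001001110
  top 3 bits -> l1_idx = 2
  next 3 bits -> l2_idx = 2
  bottom 5 bits -> offset = 14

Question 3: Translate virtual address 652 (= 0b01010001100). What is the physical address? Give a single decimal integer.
Answer: 588

Derivation:
vaddr = 652 = 0b01010001100
Split: l1_idx=2, l2_idx=4, offset=12
L1[2] = 0
L2[0][4] = 18
paddr = 18 * 32 + 12 = 588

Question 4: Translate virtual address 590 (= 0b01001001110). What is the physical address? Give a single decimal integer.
Answer: 206

Derivation:
vaddr = 590 = 0b01001001110
Split: l1_idx=2, l2_idx=2, offset=14
L1[2] = 0
L2[0][2] = 6
paddr = 6 * 32 + 14 = 206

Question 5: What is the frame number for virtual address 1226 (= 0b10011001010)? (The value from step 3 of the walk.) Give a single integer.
Answer: 38

Derivation:
vaddr = 1226: l1_idx=4, l2_idx=6
L1[4] = 1; L2[1][6] = 38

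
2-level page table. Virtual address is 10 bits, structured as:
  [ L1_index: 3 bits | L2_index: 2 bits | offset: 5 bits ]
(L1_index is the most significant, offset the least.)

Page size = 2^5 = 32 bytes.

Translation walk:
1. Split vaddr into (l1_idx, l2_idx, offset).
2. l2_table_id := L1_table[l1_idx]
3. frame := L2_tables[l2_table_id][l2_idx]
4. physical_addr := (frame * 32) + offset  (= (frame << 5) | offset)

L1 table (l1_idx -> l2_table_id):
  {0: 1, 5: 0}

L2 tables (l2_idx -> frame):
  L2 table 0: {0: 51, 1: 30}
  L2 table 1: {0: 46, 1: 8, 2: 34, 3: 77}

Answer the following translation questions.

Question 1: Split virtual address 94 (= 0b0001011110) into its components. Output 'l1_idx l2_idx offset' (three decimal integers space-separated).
vaddr = 94 = 0b0001011110
  top 3 bits -> l1_idx = 0
  next 2 bits -> l2_idx = 2
  bottom 5 bits -> offset = 30

Answer: 0 2 30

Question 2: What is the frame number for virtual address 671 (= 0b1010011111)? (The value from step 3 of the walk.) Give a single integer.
vaddr = 671: l1_idx=5, l2_idx=0
L1[5] = 0; L2[0][0] = 51

Answer: 51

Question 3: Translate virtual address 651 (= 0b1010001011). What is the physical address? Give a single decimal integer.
Answer: 1643

Derivation:
vaddr = 651 = 0b1010001011
Split: l1_idx=5, l2_idx=0, offset=11
L1[5] = 0
L2[0][0] = 51
paddr = 51 * 32 + 11 = 1643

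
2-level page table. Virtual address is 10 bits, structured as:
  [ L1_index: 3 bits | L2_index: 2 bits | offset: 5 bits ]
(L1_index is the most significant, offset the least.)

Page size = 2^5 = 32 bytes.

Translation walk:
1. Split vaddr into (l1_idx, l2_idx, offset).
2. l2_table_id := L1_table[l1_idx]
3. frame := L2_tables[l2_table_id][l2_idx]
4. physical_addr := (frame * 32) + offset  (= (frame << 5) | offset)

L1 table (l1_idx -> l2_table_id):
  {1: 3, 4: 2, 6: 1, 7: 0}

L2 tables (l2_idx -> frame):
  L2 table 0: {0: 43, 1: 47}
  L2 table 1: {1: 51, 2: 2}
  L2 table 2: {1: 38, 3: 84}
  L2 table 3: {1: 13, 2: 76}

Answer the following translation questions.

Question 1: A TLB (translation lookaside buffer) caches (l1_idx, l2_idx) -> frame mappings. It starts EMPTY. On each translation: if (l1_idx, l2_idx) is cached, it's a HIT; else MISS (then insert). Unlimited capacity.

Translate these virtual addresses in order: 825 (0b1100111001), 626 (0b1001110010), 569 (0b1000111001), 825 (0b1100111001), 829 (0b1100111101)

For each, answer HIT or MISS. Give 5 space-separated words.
vaddr=825: (6,1) not in TLB -> MISS, insert
vaddr=626: (4,3) not in TLB -> MISS, insert
vaddr=569: (4,1) not in TLB -> MISS, insert
vaddr=825: (6,1) in TLB -> HIT
vaddr=829: (6,1) in TLB -> HIT

Answer: MISS MISS MISS HIT HIT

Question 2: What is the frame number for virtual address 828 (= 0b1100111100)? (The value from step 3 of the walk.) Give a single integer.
vaddr = 828: l1_idx=6, l2_idx=1
L1[6] = 1; L2[1][1] = 51

Answer: 51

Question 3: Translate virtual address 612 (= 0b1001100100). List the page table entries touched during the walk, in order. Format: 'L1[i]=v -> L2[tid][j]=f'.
vaddr = 612 = 0b1001100100
Split: l1_idx=4, l2_idx=3, offset=4

Answer: L1[4]=2 -> L2[2][3]=84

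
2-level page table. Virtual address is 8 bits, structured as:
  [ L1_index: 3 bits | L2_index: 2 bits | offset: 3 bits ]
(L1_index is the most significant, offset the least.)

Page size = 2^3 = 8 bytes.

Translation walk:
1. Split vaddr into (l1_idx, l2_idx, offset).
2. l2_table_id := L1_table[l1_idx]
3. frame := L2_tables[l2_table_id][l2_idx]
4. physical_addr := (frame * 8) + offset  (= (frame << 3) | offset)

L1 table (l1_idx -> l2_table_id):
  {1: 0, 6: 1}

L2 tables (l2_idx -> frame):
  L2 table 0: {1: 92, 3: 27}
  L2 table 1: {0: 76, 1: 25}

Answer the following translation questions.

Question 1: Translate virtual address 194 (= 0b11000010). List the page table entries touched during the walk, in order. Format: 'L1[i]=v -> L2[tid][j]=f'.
Answer: L1[6]=1 -> L2[1][0]=76

Derivation:
vaddr = 194 = 0b11000010
Split: l1_idx=6, l2_idx=0, offset=2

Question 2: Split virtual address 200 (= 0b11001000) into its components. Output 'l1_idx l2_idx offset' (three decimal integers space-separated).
vaddr = 200 = 0b11001000
  top 3 bits -> l1_idx = 6
  next 2 bits -> l2_idx = 1
  bottom 3 bits -> offset = 0

Answer: 6 1 0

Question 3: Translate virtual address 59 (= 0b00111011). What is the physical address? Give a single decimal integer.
vaddr = 59 = 0b00111011
Split: l1_idx=1, l2_idx=3, offset=3
L1[1] = 0
L2[0][3] = 27
paddr = 27 * 8 + 3 = 219

Answer: 219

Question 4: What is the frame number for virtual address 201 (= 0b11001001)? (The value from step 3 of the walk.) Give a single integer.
vaddr = 201: l1_idx=6, l2_idx=1
L1[6] = 1; L2[1][1] = 25

Answer: 25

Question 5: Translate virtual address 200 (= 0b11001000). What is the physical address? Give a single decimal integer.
vaddr = 200 = 0b11001000
Split: l1_idx=6, l2_idx=1, offset=0
L1[6] = 1
L2[1][1] = 25
paddr = 25 * 8 + 0 = 200

Answer: 200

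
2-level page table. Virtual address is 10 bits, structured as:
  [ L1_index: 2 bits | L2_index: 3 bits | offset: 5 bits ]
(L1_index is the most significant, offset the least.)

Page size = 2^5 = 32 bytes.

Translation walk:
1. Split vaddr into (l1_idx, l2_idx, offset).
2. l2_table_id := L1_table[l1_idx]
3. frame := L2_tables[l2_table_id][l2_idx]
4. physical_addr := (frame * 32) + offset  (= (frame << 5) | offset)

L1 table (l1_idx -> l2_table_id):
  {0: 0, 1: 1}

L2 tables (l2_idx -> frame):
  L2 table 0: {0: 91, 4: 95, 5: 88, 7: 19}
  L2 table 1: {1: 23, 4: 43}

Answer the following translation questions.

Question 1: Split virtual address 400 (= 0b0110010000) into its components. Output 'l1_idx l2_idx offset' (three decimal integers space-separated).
Answer: 1 4 16

Derivation:
vaddr = 400 = 0b0110010000
  top 2 bits -> l1_idx = 1
  next 3 bits -> l2_idx = 4
  bottom 5 bits -> offset = 16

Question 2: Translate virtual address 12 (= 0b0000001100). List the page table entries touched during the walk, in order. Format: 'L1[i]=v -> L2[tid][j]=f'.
vaddr = 12 = 0b0000001100
Split: l1_idx=0, l2_idx=0, offset=12

Answer: L1[0]=0 -> L2[0][0]=91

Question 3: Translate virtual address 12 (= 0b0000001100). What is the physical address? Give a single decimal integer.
vaddr = 12 = 0b0000001100
Split: l1_idx=0, l2_idx=0, offset=12
L1[0] = 0
L2[0][0] = 91
paddr = 91 * 32 + 12 = 2924

Answer: 2924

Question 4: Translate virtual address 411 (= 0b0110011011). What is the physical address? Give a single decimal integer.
Answer: 1403

Derivation:
vaddr = 411 = 0b0110011011
Split: l1_idx=1, l2_idx=4, offset=27
L1[1] = 1
L2[1][4] = 43
paddr = 43 * 32 + 27 = 1403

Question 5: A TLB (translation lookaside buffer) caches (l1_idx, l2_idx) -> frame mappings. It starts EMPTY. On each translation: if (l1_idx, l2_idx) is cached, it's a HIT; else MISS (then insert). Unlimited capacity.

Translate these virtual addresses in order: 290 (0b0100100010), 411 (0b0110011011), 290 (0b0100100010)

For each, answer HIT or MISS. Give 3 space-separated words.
Answer: MISS MISS HIT

Derivation:
vaddr=290: (1,1) not in TLB -> MISS, insert
vaddr=411: (1,4) not in TLB -> MISS, insert
vaddr=290: (1,1) in TLB -> HIT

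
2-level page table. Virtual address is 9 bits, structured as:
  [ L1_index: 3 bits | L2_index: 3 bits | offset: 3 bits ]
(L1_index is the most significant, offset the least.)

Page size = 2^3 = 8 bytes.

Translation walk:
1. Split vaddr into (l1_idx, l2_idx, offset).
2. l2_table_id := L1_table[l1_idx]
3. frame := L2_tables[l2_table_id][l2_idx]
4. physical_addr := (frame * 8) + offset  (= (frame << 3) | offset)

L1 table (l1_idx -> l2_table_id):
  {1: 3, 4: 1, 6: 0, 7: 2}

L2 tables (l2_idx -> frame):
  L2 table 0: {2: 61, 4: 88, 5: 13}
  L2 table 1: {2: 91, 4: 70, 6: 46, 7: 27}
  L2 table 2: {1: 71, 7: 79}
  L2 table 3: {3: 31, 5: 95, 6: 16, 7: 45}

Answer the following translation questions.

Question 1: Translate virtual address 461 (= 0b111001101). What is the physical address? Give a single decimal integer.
Answer: 573

Derivation:
vaddr = 461 = 0b111001101
Split: l1_idx=7, l2_idx=1, offset=5
L1[7] = 2
L2[2][1] = 71
paddr = 71 * 8 + 5 = 573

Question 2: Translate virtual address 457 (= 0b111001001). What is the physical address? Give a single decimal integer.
vaddr = 457 = 0b111001001
Split: l1_idx=7, l2_idx=1, offset=1
L1[7] = 2
L2[2][1] = 71
paddr = 71 * 8 + 1 = 569

Answer: 569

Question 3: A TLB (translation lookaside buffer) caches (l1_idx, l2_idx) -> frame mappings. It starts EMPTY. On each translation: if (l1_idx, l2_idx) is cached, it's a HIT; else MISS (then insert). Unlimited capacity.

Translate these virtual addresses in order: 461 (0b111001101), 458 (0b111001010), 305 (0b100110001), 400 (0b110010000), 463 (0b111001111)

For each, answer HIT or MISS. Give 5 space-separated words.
vaddr=461: (7,1) not in TLB -> MISS, insert
vaddr=458: (7,1) in TLB -> HIT
vaddr=305: (4,6) not in TLB -> MISS, insert
vaddr=400: (6,2) not in TLB -> MISS, insert
vaddr=463: (7,1) in TLB -> HIT

Answer: MISS HIT MISS MISS HIT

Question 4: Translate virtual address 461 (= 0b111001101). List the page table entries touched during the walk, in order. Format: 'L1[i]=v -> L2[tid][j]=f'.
Answer: L1[7]=2 -> L2[2][1]=71

Derivation:
vaddr = 461 = 0b111001101
Split: l1_idx=7, l2_idx=1, offset=5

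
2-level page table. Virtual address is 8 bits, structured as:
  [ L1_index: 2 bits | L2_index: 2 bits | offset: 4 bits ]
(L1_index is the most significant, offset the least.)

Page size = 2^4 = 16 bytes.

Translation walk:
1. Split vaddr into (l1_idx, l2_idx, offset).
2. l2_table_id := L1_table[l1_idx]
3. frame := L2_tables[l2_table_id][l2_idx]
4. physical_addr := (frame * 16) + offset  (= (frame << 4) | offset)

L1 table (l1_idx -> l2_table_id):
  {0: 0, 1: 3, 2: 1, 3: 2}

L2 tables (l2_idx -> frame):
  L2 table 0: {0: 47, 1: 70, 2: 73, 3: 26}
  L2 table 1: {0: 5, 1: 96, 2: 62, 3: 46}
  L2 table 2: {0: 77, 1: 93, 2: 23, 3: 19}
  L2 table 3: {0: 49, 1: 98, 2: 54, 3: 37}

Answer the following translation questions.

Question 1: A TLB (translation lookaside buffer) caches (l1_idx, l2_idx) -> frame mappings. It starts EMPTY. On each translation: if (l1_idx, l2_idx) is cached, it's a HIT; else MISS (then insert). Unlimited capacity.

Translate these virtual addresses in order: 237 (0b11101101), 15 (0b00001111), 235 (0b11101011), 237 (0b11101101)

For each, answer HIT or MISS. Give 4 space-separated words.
Answer: MISS MISS HIT HIT

Derivation:
vaddr=237: (3,2) not in TLB -> MISS, insert
vaddr=15: (0,0) not in TLB -> MISS, insert
vaddr=235: (3,2) in TLB -> HIT
vaddr=237: (3,2) in TLB -> HIT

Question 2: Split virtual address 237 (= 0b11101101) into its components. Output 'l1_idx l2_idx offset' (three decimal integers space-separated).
vaddr = 237 = 0b11101101
  top 2 bits -> l1_idx = 3
  next 2 bits -> l2_idx = 2
  bottom 4 bits -> offset = 13

Answer: 3 2 13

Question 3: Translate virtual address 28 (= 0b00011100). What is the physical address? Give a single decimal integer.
vaddr = 28 = 0b00011100
Split: l1_idx=0, l2_idx=1, offset=12
L1[0] = 0
L2[0][1] = 70
paddr = 70 * 16 + 12 = 1132

Answer: 1132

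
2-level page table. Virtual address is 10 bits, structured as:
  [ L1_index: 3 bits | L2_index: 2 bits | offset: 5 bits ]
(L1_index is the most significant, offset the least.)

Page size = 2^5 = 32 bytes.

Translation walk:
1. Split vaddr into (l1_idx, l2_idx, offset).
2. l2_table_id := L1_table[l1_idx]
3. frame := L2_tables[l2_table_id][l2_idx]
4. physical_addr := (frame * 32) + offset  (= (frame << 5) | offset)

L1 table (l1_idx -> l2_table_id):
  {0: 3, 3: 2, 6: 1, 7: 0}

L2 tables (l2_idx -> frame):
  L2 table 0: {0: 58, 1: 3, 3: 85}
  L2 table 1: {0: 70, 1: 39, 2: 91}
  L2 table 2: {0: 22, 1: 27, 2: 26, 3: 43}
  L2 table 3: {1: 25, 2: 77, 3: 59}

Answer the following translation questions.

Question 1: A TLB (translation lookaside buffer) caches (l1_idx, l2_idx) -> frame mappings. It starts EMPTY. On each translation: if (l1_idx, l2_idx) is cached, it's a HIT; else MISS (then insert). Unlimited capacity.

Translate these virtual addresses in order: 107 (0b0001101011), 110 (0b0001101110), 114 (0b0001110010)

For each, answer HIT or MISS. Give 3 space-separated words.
Answer: MISS HIT HIT

Derivation:
vaddr=107: (0,3) not in TLB -> MISS, insert
vaddr=110: (0,3) in TLB -> HIT
vaddr=114: (0,3) in TLB -> HIT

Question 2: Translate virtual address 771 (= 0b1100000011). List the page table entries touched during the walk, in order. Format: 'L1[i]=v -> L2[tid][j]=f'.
Answer: L1[6]=1 -> L2[1][0]=70

Derivation:
vaddr = 771 = 0b1100000011
Split: l1_idx=6, l2_idx=0, offset=3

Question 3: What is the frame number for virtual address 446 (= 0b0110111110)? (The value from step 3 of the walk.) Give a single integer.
Answer: 27

Derivation:
vaddr = 446: l1_idx=3, l2_idx=1
L1[3] = 2; L2[2][1] = 27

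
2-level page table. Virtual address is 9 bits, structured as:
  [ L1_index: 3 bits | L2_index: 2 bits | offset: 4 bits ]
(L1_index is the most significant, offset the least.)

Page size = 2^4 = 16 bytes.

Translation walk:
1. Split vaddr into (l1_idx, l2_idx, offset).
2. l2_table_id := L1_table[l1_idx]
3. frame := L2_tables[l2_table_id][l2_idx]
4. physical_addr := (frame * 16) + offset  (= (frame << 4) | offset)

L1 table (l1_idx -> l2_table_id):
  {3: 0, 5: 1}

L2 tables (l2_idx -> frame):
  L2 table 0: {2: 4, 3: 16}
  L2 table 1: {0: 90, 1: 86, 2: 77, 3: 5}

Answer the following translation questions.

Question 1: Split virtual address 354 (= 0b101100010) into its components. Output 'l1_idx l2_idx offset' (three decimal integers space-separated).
vaddr = 354 = 0b101100010
  top 3 bits -> l1_idx = 5
  next 2 bits -> l2_idx = 2
  bottom 4 bits -> offset = 2

Answer: 5 2 2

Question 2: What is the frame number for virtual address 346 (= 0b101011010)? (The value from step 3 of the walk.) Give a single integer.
vaddr = 346: l1_idx=5, l2_idx=1
L1[5] = 1; L2[1][1] = 86

Answer: 86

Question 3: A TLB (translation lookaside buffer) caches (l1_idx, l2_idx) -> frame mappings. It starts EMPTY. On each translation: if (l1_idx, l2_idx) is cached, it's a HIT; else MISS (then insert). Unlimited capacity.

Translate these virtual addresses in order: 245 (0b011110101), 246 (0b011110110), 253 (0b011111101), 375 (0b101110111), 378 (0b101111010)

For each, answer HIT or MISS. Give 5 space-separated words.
Answer: MISS HIT HIT MISS HIT

Derivation:
vaddr=245: (3,3) not in TLB -> MISS, insert
vaddr=246: (3,3) in TLB -> HIT
vaddr=253: (3,3) in TLB -> HIT
vaddr=375: (5,3) not in TLB -> MISS, insert
vaddr=378: (5,3) in TLB -> HIT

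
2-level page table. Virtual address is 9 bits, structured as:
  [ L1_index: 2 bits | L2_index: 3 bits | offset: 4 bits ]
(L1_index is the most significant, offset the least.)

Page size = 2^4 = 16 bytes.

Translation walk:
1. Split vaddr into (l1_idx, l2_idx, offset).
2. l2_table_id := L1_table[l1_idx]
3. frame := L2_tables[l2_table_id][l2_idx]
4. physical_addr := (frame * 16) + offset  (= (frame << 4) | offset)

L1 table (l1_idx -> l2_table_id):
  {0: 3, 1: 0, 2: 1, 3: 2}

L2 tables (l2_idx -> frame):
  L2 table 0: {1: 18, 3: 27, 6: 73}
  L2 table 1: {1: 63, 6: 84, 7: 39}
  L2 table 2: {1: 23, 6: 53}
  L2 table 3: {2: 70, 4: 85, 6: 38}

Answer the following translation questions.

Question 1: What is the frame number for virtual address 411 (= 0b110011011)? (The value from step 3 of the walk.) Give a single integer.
vaddr = 411: l1_idx=3, l2_idx=1
L1[3] = 2; L2[2][1] = 23

Answer: 23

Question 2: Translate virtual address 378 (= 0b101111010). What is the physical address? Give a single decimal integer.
vaddr = 378 = 0b101111010
Split: l1_idx=2, l2_idx=7, offset=10
L1[2] = 1
L2[1][7] = 39
paddr = 39 * 16 + 10 = 634

Answer: 634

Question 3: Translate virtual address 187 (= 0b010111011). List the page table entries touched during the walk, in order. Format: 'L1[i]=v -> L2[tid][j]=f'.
vaddr = 187 = 0b010111011
Split: l1_idx=1, l2_idx=3, offset=11

Answer: L1[1]=0 -> L2[0][3]=27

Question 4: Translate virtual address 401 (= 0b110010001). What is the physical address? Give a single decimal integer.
Answer: 369

Derivation:
vaddr = 401 = 0b110010001
Split: l1_idx=3, l2_idx=1, offset=1
L1[3] = 2
L2[2][1] = 23
paddr = 23 * 16 + 1 = 369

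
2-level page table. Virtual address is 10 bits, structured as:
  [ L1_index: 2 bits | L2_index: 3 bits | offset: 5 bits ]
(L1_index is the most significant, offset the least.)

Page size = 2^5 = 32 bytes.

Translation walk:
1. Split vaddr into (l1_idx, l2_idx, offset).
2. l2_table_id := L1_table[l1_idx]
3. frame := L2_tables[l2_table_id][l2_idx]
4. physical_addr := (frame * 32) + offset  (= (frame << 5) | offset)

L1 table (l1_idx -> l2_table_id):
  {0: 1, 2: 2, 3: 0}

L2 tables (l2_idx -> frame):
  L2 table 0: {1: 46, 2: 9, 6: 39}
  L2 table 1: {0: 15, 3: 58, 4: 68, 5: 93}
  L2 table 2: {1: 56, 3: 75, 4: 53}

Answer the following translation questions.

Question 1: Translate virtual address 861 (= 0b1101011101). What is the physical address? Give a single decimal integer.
Answer: 317

Derivation:
vaddr = 861 = 0b1101011101
Split: l1_idx=3, l2_idx=2, offset=29
L1[3] = 0
L2[0][2] = 9
paddr = 9 * 32 + 29 = 317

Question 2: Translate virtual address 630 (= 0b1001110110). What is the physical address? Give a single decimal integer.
vaddr = 630 = 0b1001110110
Split: l1_idx=2, l2_idx=3, offset=22
L1[2] = 2
L2[2][3] = 75
paddr = 75 * 32 + 22 = 2422

Answer: 2422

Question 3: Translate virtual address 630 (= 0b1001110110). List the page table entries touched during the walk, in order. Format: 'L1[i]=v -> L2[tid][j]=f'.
Answer: L1[2]=2 -> L2[2][3]=75

Derivation:
vaddr = 630 = 0b1001110110
Split: l1_idx=2, l2_idx=3, offset=22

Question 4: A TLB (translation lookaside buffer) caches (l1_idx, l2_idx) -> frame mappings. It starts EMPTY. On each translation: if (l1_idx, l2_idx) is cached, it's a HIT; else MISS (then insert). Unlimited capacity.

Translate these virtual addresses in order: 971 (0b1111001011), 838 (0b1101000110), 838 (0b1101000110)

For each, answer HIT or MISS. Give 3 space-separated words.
Answer: MISS MISS HIT

Derivation:
vaddr=971: (3,6) not in TLB -> MISS, insert
vaddr=838: (3,2) not in TLB -> MISS, insert
vaddr=838: (3,2) in TLB -> HIT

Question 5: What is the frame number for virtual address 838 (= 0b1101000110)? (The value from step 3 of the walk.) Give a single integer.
Answer: 9

Derivation:
vaddr = 838: l1_idx=3, l2_idx=2
L1[3] = 0; L2[0][2] = 9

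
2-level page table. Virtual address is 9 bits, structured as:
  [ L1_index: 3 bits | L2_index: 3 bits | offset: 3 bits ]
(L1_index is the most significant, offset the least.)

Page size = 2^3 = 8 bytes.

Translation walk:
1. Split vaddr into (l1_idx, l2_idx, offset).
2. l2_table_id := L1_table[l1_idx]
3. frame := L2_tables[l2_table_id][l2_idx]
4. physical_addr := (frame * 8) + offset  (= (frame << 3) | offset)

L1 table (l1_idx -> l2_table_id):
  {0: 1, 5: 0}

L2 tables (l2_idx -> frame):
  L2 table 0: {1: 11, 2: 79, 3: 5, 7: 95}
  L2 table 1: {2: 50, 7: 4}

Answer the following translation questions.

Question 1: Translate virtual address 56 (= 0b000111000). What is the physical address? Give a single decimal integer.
Answer: 32

Derivation:
vaddr = 56 = 0b000111000
Split: l1_idx=0, l2_idx=7, offset=0
L1[0] = 1
L2[1][7] = 4
paddr = 4 * 8 + 0 = 32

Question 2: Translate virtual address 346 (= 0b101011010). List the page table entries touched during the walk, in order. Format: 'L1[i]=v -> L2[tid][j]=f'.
Answer: L1[5]=0 -> L2[0][3]=5

Derivation:
vaddr = 346 = 0b101011010
Split: l1_idx=5, l2_idx=3, offset=2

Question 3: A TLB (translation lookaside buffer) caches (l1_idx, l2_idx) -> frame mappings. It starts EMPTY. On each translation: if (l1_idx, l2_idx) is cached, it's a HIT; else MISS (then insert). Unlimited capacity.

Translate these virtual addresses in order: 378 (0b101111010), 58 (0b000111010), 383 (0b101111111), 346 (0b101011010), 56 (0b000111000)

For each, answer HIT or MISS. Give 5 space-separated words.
Answer: MISS MISS HIT MISS HIT

Derivation:
vaddr=378: (5,7) not in TLB -> MISS, insert
vaddr=58: (0,7) not in TLB -> MISS, insert
vaddr=383: (5,7) in TLB -> HIT
vaddr=346: (5,3) not in TLB -> MISS, insert
vaddr=56: (0,7) in TLB -> HIT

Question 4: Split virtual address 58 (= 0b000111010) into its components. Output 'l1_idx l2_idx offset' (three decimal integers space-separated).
Answer: 0 7 2

Derivation:
vaddr = 58 = 0b000111010
  top 3 bits -> l1_idx = 0
  next 3 bits -> l2_idx = 7
  bottom 3 bits -> offset = 2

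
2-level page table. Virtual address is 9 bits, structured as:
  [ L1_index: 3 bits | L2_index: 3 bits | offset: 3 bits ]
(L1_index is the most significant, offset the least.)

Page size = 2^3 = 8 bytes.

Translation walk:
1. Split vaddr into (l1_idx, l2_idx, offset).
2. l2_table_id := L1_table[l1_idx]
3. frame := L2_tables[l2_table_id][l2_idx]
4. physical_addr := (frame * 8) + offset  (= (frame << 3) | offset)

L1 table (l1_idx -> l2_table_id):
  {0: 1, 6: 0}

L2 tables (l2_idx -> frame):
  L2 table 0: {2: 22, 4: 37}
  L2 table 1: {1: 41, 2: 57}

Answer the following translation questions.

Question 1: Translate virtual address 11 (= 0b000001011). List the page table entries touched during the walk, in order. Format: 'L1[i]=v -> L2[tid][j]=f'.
Answer: L1[0]=1 -> L2[1][1]=41

Derivation:
vaddr = 11 = 0b000001011
Split: l1_idx=0, l2_idx=1, offset=3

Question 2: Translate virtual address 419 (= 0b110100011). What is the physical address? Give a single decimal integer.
vaddr = 419 = 0b110100011
Split: l1_idx=6, l2_idx=4, offset=3
L1[6] = 0
L2[0][4] = 37
paddr = 37 * 8 + 3 = 299

Answer: 299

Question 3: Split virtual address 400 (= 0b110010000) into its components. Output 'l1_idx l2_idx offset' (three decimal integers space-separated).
vaddr = 400 = 0b110010000
  top 3 bits -> l1_idx = 6
  next 3 bits -> l2_idx = 2
  bottom 3 bits -> offset = 0

Answer: 6 2 0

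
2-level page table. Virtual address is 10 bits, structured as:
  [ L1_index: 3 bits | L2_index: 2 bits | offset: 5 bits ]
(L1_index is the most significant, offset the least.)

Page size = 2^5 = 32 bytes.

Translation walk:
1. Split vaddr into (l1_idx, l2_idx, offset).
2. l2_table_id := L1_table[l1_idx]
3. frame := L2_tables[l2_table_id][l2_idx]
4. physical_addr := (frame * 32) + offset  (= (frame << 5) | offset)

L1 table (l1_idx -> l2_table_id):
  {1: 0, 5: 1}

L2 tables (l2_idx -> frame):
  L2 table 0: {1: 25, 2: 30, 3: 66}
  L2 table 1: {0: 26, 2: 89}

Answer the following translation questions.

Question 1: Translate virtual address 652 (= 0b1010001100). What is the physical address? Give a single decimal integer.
Answer: 844

Derivation:
vaddr = 652 = 0b1010001100
Split: l1_idx=5, l2_idx=0, offset=12
L1[5] = 1
L2[1][0] = 26
paddr = 26 * 32 + 12 = 844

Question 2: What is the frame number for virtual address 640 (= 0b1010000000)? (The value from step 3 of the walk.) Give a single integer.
Answer: 26

Derivation:
vaddr = 640: l1_idx=5, l2_idx=0
L1[5] = 1; L2[1][0] = 26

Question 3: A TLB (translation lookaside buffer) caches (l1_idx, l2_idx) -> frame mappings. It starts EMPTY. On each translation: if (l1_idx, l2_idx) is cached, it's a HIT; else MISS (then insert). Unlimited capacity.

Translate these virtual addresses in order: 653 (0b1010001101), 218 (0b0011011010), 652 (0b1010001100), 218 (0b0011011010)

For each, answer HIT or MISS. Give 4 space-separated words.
Answer: MISS MISS HIT HIT

Derivation:
vaddr=653: (5,0) not in TLB -> MISS, insert
vaddr=218: (1,2) not in TLB -> MISS, insert
vaddr=652: (5,0) in TLB -> HIT
vaddr=218: (1,2) in TLB -> HIT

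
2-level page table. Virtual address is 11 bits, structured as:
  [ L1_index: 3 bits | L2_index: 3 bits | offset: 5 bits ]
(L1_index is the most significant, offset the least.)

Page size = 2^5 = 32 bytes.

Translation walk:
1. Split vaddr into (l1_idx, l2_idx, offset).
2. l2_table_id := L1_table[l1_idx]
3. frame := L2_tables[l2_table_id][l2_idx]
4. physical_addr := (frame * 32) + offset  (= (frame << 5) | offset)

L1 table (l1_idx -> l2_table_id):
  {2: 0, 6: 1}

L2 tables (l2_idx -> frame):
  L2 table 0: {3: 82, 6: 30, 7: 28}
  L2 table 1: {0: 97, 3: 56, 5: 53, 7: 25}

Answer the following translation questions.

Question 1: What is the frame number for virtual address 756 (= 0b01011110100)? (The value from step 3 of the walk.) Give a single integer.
vaddr = 756: l1_idx=2, l2_idx=7
L1[2] = 0; L2[0][7] = 28

Answer: 28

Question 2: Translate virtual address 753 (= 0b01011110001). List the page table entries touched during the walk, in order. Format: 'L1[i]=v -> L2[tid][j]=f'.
vaddr = 753 = 0b01011110001
Split: l1_idx=2, l2_idx=7, offset=17

Answer: L1[2]=0 -> L2[0][7]=28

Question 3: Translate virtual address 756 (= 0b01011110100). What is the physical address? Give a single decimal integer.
vaddr = 756 = 0b01011110100
Split: l1_idx=2, l2_idx=7, offset=20
L1[2] = 0
L2[0][7] = 28
paddr = 28 * 32 + 20 = 916

Answer: 916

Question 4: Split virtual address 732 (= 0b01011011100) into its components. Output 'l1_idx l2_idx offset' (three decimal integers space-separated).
Answer: 2 6 28

Derivation:
vaddr = 732 = 0b01011011100
  top 3 bits -> l1_idx = 2
  next 3 bits -> l2_idx = 6
  bottom 5 bits -> offset = 28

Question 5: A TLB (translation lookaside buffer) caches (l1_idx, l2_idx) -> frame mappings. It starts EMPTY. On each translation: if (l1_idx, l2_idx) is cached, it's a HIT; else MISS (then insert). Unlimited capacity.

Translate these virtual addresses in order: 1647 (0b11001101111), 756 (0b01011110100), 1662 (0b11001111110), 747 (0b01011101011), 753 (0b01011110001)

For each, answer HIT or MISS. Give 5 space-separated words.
vaddr=1647: (6,3) not in TLB -> MISS, insert
vaddr=756: (2,7) not in TLB -> MISS, insert
vaddr=1662: (6,3) in TLB -> HIT
vaddr=747: (2,7) in TLB -> HIT
vaddr=753: (2,7) in TLB -> HIT

Answer: MISS MISS HIT HIT HIT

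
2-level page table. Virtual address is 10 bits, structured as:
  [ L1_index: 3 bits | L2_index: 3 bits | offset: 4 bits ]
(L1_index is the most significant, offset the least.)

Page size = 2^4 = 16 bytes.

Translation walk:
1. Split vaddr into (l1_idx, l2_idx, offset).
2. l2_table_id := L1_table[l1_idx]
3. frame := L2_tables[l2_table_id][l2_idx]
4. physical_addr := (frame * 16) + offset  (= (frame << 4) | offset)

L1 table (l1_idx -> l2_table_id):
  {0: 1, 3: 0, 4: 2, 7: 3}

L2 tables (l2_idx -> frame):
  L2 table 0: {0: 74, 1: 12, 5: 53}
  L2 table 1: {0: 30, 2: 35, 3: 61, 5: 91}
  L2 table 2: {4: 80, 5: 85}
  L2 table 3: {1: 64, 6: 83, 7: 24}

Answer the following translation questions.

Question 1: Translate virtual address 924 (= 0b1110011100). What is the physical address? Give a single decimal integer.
Answer: 1036

Derivation:
vaddr = 924 = 0b1110011100
Split: l1_idx=7, l2_idx=1, offset=12
L1[7] = 3
L2[3][1] = 64
paddr = 64 * 16 + 12 = 1036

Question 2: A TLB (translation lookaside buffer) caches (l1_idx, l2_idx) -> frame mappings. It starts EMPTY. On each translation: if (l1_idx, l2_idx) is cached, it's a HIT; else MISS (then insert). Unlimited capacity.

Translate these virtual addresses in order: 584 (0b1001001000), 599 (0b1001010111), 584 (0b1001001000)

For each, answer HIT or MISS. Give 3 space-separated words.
vaddr=584: (4,4) not in TLB -> MISS, insert
vaddr=599: (4,5) not in TLB -> MISS, insert
vaddr=584: (4,4) in TLB -> HIT

Answer: MISS MISS HIT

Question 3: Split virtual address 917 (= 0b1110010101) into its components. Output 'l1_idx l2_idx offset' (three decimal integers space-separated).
vaddr = 917 = 0b1110010101
  top 3 bits -> l1_idx = 7
  next 3 bits -> l2_idx = 1
  bottom 4 bits -> offset = 5

Answer: 7 1 5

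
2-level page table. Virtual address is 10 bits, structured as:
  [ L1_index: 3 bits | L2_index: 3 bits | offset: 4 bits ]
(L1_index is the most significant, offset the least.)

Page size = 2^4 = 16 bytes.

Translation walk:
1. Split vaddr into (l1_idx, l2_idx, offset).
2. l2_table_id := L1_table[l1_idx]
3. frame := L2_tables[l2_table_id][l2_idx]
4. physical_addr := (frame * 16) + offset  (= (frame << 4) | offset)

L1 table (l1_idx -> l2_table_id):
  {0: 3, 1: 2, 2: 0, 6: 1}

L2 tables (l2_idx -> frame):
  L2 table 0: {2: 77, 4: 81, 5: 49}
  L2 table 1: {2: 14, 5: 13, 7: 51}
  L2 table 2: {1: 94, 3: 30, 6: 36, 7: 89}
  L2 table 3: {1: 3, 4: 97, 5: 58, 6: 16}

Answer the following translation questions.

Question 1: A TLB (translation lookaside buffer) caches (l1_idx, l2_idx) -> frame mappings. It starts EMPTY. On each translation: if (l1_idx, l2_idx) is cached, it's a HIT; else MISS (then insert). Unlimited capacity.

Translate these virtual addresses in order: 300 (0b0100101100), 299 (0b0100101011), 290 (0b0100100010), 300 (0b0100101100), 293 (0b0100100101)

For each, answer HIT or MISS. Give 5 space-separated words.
Answer: MISS HIT HIT HIT HIT

Derivation:
vaddr=300: (2,2) not in TLB -> MISS, insert
vaddr=299: (2,2) in TLB -> HIT
vaddr=290: (2,2) in TLB -> HIT
vaddr=300: (2,2) in TLB -> HIT
vaddr=293: (2,2) in TLB -> HIT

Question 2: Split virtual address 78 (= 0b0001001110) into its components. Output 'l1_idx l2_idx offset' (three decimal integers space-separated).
vaddr = 78 = 0b0001001110
  top 3 bits -> l1_idx = 0
  next 3 bits -> l2_idx = 4
  bottom 4 bits -> offset = 14

Answer: 0 4 14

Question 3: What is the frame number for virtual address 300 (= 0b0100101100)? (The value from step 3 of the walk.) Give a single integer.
vaddr = 300: l1_idx=2, l2_idx=2
L1[2] = 0; L2[0][2] = 77

Answer: 77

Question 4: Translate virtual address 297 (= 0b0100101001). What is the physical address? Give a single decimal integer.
vaddr = 297 = 0b0100101001
Split: l1_idx=2, l2_idx=2, offset=9
L1[2] = 0
L2[0][2] = 77
paddr = 77 * 16 + 9 = 1241

Answer: 1241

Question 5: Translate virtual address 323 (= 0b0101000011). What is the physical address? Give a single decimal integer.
Answer: 1299

Derivation:
vaddr = 323 = 0b0101000011
Split: l1_idx=2, l2_idx=4, offset=3
L1[2] = 0
L2[0][4] = 81
paddr = 81 * 16 + 3 = 1299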